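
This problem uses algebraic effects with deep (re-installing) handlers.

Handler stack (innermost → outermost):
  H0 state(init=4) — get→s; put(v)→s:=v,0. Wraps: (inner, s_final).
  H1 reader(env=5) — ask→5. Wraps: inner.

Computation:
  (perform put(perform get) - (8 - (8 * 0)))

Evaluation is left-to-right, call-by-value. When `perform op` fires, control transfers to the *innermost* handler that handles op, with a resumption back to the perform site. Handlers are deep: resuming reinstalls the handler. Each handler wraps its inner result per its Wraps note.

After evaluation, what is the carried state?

Working:
get @ H0 ⇒ 4
put(4) @ H0 ⇒ s:=4
H0 returns (-8, 4)
H1 returns (-8, 4)
= (-8, 4)

Answer: 4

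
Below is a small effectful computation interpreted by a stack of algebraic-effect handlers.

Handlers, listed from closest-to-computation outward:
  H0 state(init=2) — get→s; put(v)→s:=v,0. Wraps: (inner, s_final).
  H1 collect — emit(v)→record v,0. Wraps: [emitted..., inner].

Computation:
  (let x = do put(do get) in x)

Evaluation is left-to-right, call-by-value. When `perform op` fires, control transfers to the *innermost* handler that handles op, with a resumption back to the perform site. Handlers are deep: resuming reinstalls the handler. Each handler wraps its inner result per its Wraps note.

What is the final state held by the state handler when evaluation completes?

Step-by-step:
get @ H0 ⇒ 2
put(2) @ H0 ⇒ s:=2
H0 returns (0, 2)
H1 returns [(0, 2)]
= [(0, 2)]

Answer: 2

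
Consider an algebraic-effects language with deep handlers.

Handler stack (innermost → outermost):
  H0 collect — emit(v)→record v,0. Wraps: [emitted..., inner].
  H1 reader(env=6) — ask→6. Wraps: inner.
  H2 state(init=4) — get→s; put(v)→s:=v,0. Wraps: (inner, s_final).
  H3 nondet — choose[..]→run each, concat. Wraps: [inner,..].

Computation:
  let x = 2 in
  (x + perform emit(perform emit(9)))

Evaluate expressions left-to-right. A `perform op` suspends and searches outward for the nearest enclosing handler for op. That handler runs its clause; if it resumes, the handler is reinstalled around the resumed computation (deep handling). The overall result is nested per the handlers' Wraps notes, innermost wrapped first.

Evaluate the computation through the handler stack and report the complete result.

Answer: [([9, 0, 2], 4)]

Step-by-step:
emit(9) @ H0 ⇒ out+=9
emit(0) @ H0 ⇒ out+=0
H0 returns [9, 0, 2]
H1 returns [9, 0, 2]
H2 returns ([9, 0, 2], 4)
H3 returns [([9, 0, 2], 4)]
= [([9, 0, 2], 4)]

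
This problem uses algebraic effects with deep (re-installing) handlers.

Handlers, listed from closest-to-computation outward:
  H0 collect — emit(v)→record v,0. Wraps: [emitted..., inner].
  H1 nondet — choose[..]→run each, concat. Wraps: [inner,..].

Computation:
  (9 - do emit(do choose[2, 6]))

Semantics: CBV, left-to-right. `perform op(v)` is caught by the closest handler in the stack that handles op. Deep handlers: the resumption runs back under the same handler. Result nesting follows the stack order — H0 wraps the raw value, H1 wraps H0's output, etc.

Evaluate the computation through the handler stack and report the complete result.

Evaluation trace:
choose[2, 6] @ H1
  branch[0] choose=2:
    emit(2) @ H0 ⇒ out+=2
    H0 returns [2, 9]
    H1 returns [[2, 9]]
  branch[1] choose=6:
    emit(6) @ H0 ⇒ out+=6
    H0 returns [6, 9]
    H1 returns [[6, 9]]
= [[2, 9], [6, 9]]

Answer: [[2, 9], [6, 9]]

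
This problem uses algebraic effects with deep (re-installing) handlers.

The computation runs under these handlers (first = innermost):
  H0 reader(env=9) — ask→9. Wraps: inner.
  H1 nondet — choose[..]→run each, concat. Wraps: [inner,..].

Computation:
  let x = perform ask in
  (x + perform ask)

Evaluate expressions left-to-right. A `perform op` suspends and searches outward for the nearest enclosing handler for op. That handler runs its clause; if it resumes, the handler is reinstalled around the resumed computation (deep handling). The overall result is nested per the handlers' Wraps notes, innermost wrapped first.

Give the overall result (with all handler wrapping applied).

Answer: [18]

Step-by-step:
ask @ H0 ⇒ 9
ask @ H0 ⇒ 9
H0 returns 18
H1 returns [18]
= [18]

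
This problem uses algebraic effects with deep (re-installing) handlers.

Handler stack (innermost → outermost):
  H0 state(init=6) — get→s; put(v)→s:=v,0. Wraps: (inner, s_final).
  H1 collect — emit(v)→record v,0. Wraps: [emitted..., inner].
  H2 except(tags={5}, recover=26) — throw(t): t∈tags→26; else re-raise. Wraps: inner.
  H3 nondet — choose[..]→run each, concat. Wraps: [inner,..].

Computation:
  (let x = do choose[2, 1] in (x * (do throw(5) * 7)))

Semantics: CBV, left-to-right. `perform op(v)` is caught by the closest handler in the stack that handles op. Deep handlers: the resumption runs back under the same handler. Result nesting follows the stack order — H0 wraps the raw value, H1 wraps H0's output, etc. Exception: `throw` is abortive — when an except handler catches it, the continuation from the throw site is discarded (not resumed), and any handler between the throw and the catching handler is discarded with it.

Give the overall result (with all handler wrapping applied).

Answer: [26, 26]

Working:
choose[2, 1] @ H3
  branch[0] choose=2:
    throw(5) @ H2 caught ⇒ 26
    H3 returns [26]
  branch[1] choose=1:
    throw(5) @ H2 caught ⇒ 26
    H3 returns [26]
= [26, 26]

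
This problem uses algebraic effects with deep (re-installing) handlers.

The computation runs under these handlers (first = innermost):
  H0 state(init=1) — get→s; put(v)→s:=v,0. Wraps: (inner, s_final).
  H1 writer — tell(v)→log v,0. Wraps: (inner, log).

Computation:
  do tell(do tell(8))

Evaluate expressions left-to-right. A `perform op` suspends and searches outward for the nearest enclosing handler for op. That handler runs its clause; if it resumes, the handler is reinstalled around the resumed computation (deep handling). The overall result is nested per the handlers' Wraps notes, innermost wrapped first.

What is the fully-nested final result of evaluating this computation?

Answer: ((0, 1), (8, 0))

Step-by-step:
tell(8) @ H1 ⇒ log+=8
tell(0) @ H1 ⇒ log+=0
H0 returns (0, 1)
H1 returns ((0, 1), (8, 0))
= ((0, 1), (8, 0))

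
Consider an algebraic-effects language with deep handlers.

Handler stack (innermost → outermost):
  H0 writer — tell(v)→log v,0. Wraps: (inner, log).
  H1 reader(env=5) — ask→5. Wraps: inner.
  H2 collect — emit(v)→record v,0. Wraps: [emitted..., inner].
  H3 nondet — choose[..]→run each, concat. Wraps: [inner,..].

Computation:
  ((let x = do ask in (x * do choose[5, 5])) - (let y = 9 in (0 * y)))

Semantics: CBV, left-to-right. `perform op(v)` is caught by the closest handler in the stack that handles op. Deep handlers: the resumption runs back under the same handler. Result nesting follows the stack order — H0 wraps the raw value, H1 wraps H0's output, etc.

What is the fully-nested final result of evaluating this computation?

Step-by-step:
ask @ H1 ⇒ 5
choose[5, 5] @ H3
  branch[0] choose=5:
    H0 returns (25, ())
    H1 returns (25, ())
    H2 returns [(25, ())]
    H3 returns [[(25, ())]]
  branch[1] choose=5:
    H0 returns (25, ())
    H1 returns (25, ())
    H2 returns [(25, ())]
    H3 returns [[(25, ())]]
= [[(25, ())], [(25, ())]]

Answer: [[(25, ())], [(25, ())]]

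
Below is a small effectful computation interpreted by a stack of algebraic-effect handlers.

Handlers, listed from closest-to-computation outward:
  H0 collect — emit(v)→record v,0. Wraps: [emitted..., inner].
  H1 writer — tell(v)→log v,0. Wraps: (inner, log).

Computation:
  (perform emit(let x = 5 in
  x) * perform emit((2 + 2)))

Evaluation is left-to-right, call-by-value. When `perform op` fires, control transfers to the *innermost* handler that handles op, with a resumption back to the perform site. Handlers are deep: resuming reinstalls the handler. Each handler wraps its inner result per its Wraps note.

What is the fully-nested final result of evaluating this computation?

Working:
emit(5) @ H0 ⇒ out+=5
emit(4) @ H0 ⇒ out+=4
H0 returns [5, 4, 0]
H1 returns ([5, 4, 0], ())
= ([5, 4, 0], ())

Answer: ([5, 4, 0], ())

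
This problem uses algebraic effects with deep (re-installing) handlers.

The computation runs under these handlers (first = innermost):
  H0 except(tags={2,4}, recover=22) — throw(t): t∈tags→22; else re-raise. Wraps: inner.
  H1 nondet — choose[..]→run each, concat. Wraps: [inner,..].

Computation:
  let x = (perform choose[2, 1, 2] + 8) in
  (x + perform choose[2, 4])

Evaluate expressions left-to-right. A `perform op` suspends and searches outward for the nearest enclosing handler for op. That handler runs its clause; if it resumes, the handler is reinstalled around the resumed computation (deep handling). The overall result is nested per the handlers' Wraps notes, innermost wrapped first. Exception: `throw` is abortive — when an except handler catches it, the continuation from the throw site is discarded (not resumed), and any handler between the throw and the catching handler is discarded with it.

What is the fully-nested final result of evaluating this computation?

Evaluation trace:
choose[2, 1, 2] @ H1
  branch[0] choose=2:
    choose[2, 4] @ H1
      branch[0] choose=2:
        H0 returns 12
        H1 returns [12]
      branch[1] choose=4:
        H0 returns 14
        H1 returns [14]
  branch[1] choose=1:
    choose[2, 4] @ H1
      branch[0] choose=2:
        H0 returns 11
        H1 returns [11]
      branch[1] choose=4:
        H0 returns 13
        H1 returns [13]
  branch[2] choose=2:
    choose[2, 4] @ H1
      branch[0] choose=2:
        H0 returns 12
        H1 returns [12]
      branch[1] choose=4:
        H0 returns 14
        H1 returns [14]
= [12, 14, 11, 13, 12, 14]

Answer: [12, 14, 11, 13, 12, 14]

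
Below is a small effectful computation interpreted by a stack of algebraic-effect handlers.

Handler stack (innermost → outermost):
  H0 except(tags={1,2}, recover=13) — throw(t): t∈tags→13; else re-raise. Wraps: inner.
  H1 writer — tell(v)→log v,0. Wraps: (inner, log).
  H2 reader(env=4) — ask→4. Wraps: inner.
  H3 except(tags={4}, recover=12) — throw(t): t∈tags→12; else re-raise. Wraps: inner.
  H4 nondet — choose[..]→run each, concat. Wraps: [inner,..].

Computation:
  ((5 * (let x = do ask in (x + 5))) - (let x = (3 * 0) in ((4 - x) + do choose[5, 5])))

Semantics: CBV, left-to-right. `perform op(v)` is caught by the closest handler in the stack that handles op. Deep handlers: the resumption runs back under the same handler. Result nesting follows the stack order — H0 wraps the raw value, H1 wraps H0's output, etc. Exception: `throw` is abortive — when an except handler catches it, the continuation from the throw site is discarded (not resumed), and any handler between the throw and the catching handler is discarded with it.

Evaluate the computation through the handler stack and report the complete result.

Step-by-step:
ask @ H2 ⇒ 4
choose[5, 5] @ H4
  branch[0] choose=5:
    H0 returns 36
    H1 returns (36, ())
    H2 returns (36, ())
    H3 returns (36, ())
    H4 returns [(36, ())]
  branch[1] choose=5:
    H0 returns 36
    H1 returns (36, ())
    H2 returns (36, ())
    H3 returns (36, ())
    H4 returns [(36, ())]
= [(36, ()), (36, ())]

Answer: [(36, ()), (36, ())]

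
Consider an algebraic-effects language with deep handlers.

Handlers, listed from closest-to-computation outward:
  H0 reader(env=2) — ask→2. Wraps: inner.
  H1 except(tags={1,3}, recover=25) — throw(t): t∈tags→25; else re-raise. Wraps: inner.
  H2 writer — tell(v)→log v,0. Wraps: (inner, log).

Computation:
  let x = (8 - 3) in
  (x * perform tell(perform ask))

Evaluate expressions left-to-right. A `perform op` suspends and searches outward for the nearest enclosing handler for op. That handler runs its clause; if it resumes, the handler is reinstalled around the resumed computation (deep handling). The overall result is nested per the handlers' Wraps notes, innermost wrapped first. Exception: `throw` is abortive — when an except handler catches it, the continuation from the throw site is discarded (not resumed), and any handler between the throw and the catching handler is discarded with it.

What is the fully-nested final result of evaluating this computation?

Working:
ask @ H0 ⇒ 2
tell(2) @ H2 ⇒ log+=2
H0 returns 0
H1 returns 0
H2 returns (0, (2))
= (0, (2))

Answer: (0, (2))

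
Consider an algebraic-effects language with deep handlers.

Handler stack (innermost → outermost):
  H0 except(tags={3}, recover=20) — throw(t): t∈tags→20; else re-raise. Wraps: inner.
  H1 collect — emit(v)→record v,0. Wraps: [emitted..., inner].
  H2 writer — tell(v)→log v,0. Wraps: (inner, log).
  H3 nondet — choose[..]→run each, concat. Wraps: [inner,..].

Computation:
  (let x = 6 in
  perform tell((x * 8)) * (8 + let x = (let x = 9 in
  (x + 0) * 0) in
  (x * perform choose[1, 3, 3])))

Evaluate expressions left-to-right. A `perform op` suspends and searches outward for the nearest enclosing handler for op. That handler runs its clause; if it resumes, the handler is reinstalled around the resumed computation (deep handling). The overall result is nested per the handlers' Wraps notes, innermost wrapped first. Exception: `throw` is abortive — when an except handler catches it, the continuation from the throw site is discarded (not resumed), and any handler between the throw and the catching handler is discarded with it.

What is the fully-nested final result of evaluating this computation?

Answer: [([0], (48)), ([0], (48)), ([0], (48))]

Working:
tell(48) @ H2 ⇒ log+=48
choose[1, 3, 3] @ H3
  branch[0] choose=1:
    H0 returns 0
    H1 returns [0]
    H2 returns ([0], (48))
    H3 returns [([0], (48))]
  branch[1] choose=3:
    H0 returns 0
    H1 returns [0]
    H2 returns ([0], (48))
    H3 returns [([0], (48))]
  branch[2] choose=3:
    H0 returns 0
    H1 returns [0]
    H2 returns ([0], (48))
    H3 returns [([0], (48))]
= [([0], (48)), ([0], (48)), ([0], (48))]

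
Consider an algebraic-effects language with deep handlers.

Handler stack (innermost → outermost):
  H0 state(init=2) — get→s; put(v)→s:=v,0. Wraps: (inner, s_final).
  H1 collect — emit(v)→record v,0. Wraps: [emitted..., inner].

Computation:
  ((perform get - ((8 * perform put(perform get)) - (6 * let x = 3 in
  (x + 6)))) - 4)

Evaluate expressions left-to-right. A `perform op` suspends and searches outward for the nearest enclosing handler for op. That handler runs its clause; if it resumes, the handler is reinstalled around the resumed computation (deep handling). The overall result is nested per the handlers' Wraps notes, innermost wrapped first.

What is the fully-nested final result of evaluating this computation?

Evaluation trace:
get @ H0 ⇒ 2
get @ H0 ⇒ 2
put(2) @ H0 ⇒ s:=2
H0 returns (52, 2)
H1 returns [(52, 2)]
= [(52, 2)]

Answer: [(52, 2)]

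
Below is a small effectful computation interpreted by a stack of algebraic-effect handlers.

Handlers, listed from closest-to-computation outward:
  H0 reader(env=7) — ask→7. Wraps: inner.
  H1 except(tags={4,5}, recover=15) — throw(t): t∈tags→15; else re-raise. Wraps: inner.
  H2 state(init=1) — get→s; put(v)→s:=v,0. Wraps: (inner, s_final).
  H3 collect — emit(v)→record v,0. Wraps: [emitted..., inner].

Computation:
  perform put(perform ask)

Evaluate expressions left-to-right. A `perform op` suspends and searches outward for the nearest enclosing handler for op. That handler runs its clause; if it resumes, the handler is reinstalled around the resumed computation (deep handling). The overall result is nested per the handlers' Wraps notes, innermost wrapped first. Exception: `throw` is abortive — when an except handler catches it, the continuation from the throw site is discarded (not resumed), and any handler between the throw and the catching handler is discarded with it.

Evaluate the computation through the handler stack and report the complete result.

Working:
ask @ H0 ⇒ 7
put(7) @ H2 ⇒ s:=7
H0 returns 0
H1 returns 0
H2 returns (0, 7)
H3 returns [(0, 7)]
= [(0, 7)]

Answer: [(0, 7)]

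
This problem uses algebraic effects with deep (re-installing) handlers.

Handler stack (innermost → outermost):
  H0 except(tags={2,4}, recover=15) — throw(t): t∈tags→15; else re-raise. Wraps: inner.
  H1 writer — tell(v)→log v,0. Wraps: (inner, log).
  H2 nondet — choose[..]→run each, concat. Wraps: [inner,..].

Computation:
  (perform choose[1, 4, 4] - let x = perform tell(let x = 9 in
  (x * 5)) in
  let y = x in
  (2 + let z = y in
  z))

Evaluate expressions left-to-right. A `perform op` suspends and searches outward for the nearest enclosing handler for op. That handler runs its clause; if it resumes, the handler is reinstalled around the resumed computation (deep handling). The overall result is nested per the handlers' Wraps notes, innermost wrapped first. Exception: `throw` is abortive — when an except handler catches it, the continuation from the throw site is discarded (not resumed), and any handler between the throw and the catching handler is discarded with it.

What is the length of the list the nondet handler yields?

Answer: 3

Evaluation trace:
choose[1, 4, 4] @ H2
  branch[0] choose=1:
    tell(45) @ H1 ⇒ log+=45
    H0 returns -1
    H1 returns (-1, (45))
    H2 returns [(-1, (45))]
  branch[1] choose=4:
    tell(45) @ H1 ⇒ log+=45
    H0 returns 2
    H1 returns (2, (45))
    H2 returns [(2, (45))]
  branch[2] choose=4:
    tell(45) @ H1 ⇒ log+=45
    H0 returns 2
    H1 returns (2, (45))
    H2 returns [(2, (45))]
= [(-1, (45)), (2, (45)), (2, (45))]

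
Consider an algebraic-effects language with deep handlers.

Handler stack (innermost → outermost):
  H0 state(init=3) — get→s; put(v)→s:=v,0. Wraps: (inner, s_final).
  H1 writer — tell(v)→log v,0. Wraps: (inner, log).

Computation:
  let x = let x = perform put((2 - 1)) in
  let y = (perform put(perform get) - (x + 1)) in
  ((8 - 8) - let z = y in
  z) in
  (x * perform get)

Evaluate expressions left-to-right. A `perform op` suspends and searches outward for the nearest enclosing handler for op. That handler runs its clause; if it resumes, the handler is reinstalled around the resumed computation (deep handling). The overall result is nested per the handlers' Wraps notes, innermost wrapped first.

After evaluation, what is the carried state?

Step-by-step:
put(1) @ H0 ⇒ s:=1
get @ H0 ⇒ 1
put(1) @ H0 ⇒ s:=1
get @ H0 ⇒ 1
H0 returns (1, 1)
H1 returns ((1, 1), ())
= ((1, 1), ())

Answer: 1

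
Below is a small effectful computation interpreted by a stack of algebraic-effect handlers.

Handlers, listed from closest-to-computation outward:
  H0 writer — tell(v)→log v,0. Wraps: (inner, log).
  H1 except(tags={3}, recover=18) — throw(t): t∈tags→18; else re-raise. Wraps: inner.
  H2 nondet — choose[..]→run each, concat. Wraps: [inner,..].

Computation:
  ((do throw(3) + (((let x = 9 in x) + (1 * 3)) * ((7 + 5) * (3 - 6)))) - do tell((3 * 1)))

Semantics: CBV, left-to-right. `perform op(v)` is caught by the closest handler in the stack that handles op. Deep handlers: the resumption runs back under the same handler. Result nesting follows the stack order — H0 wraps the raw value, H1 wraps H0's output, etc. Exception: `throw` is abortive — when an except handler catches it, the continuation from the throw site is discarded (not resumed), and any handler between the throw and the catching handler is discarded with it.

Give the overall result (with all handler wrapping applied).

Working:
throw(3) @ H1 caught ⇒ 18
H2 returns [18]
= [18]

Answer: [18]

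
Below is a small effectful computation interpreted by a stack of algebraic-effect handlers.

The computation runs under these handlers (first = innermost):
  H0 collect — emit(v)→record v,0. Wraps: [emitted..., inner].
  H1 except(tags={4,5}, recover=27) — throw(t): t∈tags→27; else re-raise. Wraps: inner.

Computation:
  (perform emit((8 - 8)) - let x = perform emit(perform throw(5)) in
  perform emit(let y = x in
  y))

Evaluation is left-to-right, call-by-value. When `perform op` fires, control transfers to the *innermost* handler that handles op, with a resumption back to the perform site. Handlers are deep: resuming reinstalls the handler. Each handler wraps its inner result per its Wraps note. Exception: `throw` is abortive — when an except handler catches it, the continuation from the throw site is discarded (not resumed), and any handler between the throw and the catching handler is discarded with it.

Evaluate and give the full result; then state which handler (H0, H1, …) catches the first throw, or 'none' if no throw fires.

Step-by-step:
emit(0) @ H0 ⇒ out+=0
throw(5) @ H1 caught ⇒ 27
= 27

Answer: 27 ; first throw caught by: H1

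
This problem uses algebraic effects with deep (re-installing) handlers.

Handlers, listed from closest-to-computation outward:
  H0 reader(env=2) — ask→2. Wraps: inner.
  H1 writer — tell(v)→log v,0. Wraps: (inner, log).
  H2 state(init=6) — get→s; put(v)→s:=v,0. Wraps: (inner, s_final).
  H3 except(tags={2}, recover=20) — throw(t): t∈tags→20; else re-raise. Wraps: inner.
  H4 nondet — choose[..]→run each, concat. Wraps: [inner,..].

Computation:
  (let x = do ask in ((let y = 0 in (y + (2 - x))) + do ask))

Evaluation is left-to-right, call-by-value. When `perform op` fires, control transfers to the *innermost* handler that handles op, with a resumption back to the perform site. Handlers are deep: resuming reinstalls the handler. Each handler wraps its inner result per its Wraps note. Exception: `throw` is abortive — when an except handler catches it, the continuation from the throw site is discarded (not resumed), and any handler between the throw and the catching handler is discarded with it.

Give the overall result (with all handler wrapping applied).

Answer: [((2, ()), 6)]

Working:
ask @ H0 ⇒ 2
ask @ H0 ⇒ 2
H0 returns 2
H1 returns (2, ())
H2 returns ((2, ()), 6)
H3 returns ((2, ()), 6)
H4 returns [((2, ()), 6)]
= [((2, ()), 6)]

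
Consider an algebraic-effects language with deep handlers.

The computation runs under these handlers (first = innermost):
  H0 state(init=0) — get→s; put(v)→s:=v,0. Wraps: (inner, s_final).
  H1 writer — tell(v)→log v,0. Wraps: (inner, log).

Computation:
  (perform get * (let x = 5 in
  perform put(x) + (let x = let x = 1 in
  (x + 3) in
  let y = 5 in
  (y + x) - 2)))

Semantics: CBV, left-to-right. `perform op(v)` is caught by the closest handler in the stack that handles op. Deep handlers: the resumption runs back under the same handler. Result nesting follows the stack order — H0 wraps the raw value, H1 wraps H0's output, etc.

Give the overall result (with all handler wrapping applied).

Working:
get @ H0 ⇒ 0
put(5) @ H0 ⇒ s:=5
H0 returns (0, 5)
H1 returns ((0, 5), ())
= ((0, 5), ())

Answer: ((0, 5), ())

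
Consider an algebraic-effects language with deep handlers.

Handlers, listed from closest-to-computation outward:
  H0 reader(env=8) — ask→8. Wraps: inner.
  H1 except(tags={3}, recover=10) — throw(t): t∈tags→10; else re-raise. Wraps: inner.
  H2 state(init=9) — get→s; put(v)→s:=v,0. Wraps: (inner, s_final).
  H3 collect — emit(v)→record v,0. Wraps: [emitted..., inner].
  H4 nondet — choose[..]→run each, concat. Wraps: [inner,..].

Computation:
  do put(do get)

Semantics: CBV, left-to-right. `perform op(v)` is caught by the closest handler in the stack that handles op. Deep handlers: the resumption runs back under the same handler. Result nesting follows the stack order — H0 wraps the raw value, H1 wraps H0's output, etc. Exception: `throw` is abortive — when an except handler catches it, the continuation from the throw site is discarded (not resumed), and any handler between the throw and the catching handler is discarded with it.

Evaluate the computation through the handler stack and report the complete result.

Working:
get @ H2 ⇒ 9
put(9) @ H2 ⇒ s:=9
H0 returns 0
H1 returns 0
H2 returns (0, 9)
H3 returns [(0, 9)]
H4 returns [[(0, 9)]]
= [[(0, 9)]]

Answer: [[(0, 9)]]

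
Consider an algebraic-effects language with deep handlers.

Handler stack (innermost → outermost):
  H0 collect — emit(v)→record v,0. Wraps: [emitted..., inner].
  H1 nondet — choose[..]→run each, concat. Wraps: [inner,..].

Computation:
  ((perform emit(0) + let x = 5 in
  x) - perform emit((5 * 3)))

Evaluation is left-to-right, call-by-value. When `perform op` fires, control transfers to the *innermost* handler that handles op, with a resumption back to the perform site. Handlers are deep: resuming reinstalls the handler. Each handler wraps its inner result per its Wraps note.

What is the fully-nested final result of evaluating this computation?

Evaluation trace:
emit(0) @ H0 ⇒ out+=0
emit(15) @ H0 ⇒ out+=15
H0 returns [0, 15, 5]
H1 returns [[0, 15, 5]]
= [[0, 15, 5]]

Answer: [[0, 15, 5]]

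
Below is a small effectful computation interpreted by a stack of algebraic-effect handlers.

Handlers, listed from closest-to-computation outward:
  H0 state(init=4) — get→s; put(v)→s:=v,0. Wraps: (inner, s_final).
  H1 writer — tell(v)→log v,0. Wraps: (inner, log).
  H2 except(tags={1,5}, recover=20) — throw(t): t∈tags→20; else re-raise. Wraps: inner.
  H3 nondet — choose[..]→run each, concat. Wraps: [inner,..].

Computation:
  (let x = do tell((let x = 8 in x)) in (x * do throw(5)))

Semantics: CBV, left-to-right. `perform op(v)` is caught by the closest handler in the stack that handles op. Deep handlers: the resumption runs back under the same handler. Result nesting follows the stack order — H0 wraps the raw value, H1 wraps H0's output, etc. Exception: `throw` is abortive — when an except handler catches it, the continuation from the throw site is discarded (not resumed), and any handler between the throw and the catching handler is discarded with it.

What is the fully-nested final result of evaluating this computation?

Step-by-step:
tell(8) @ H1 ⇒ log+=8
throw(5) @ H2 caught ⇒ 20
H3 returns [20]
= [20]

Answer: [20]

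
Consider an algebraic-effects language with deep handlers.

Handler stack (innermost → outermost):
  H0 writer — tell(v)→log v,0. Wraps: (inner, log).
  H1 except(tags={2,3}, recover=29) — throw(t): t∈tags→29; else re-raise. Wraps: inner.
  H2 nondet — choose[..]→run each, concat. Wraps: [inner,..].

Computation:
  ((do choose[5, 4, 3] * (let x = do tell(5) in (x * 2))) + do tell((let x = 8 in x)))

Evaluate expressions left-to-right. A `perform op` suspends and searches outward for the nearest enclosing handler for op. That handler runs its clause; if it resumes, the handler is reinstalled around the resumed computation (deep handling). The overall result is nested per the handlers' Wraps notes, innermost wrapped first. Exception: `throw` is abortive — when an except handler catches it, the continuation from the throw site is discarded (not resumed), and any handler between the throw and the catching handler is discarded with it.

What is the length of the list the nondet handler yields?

Answer: 3

Evaluation trace:
choose[5, 4, 3] @ H2
  branch[0] choose=5:
    tell(5) @ H0 ⇒ log+=5
    tell(8) @ H0 ⇒ log+=8
    H0 returns (0, (5, 8))
    H1 returns (0, (5, 8))
    H2 returns [(0, (5, 8))]
  branch[1] choose=4:
    tell(5) @ H0 ⇒ log+=5
    tell(8) @ H0 ⇒ log+=8
    H0 returns (0, (5, 8))
    H1 returns (0, (5, 8))
    H2 returns [(0, (5, 8))]
  branch[2] choose=3:
    tell(5) @ H0 ⇒ log+=5
    tell(8) @ H0 ⇒ log+=8
    H0 returns (0, (5, 8))
    H1 returns (0, (5, 8))
    H2 returns [(0, (5, 8))]
= [(0, (5, 8)), (0, (5, 8)), (0, (5, 8))]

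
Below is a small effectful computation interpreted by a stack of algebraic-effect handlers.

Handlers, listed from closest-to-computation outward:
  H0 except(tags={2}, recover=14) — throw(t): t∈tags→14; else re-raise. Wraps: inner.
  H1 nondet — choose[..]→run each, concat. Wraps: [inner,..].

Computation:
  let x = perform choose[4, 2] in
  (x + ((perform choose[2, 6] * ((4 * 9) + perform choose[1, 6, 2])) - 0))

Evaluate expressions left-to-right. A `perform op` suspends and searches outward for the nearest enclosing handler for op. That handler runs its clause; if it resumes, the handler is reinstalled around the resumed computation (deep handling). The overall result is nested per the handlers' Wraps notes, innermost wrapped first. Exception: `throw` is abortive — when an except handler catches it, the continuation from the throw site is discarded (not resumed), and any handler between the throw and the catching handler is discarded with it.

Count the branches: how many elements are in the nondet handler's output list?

Evaluation trace:
choose[4, 2] @ H1
  branch[0] choose=4:
    choose[2, 6] @ H1
      branch[0] choose=2:
        choose[1, 6, 2] @ H1
          branch[0] choose=1:
            H0 returns 78
            H1 returns [78]
          branch[1] choose=6:
            H0 returns 88
            H1 returns [88]
          branch[2] choose=2:
            H0 returns 80
            H1 returns [80]
      branch[1] choose=6:
        choose[1, 6, 2] @ H1
          branch[0] choose=1:
            H0 returns 226
            H1 returns [226]
          branch[1] choose=6:
            H0 returns 256
            H1 returns [256]
          branch[2] choose=2:
            H0 returns 232
            H1 returns [232]
  branch[1] choose=2:
    choose[2, 6] @ H1
      branch[0] choose=2:
        choose[1, 6, 2] @ H1
          branch[0] choose=1:
            H0 returns 76
            H1 returns [76]
          branch[1] choose=6:
            H0 returns 86
            H1 returns [86]
          branch[2] choose=2:
            H0 returns 78
            H1 returns [78]
      branch[1] choose=6:
        choose[1, 6, 2] @ H1
          branch[0] choose=1:
            H0 returns 224
            H1 returns [224]
          branch[1] choose=6:
            H0 returns 254
            H1 returns [254]
          branch[2] choose=2:
            H0 returns 230
            H1 returns [230]
= [78, 88, 80, 226, 256, 232, 76, 86, 78, 224, 254, 230]

Answer: 12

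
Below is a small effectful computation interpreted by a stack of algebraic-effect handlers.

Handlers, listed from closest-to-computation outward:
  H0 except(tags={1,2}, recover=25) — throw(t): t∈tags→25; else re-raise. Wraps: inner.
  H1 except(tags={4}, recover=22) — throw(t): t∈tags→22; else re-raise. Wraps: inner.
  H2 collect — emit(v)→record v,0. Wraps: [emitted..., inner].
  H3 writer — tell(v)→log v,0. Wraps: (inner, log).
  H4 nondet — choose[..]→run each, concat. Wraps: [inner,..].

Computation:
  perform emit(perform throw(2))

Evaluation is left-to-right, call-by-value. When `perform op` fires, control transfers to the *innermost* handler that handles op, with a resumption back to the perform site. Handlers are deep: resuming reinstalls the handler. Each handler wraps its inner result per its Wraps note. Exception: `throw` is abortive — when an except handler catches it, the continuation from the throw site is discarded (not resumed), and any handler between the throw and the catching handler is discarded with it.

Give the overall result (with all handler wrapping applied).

Evaluation trace:
throw(2) @ H0 caught ⇒ 25
H1 returns 25
H2 returns [25]
H3 returns ([25], ())
H4 returns [([25], ())]
= [([25], ())]

Answer: [([25], ())]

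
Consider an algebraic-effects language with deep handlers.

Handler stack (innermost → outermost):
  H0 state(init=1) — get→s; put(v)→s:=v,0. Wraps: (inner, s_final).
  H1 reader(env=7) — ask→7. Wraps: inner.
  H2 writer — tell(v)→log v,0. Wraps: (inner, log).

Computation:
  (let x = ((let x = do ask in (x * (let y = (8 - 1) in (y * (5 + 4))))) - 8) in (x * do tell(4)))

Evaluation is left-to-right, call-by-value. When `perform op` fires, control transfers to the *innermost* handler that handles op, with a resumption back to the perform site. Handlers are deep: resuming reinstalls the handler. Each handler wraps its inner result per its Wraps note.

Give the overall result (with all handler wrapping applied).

Answer: ((0, 1), (4))

Step-by-step:
ask @ H1 ⇒ 7
tell(4) @ H2 ⇒ log+=4
H0 returns (0, 1)
H1 returns (0, 1)
H2 returns ((0, 1), (4))
= ((0, 1), (4))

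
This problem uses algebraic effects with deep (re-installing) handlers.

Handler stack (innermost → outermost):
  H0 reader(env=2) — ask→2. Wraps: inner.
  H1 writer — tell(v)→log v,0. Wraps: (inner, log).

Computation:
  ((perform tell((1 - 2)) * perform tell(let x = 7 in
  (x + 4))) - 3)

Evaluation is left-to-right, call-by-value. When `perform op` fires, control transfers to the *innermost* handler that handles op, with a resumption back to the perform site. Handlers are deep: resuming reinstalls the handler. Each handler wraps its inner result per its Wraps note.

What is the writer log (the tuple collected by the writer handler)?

Working:
tell(-1) @ H1 ⇒ log+=-1
tell(11) @ H1 ⇒ log+=11
H0 returns -3
H1 returns (-3, (-1, 11))
= (-3, (-1, 11))

Answer: (-1, 11)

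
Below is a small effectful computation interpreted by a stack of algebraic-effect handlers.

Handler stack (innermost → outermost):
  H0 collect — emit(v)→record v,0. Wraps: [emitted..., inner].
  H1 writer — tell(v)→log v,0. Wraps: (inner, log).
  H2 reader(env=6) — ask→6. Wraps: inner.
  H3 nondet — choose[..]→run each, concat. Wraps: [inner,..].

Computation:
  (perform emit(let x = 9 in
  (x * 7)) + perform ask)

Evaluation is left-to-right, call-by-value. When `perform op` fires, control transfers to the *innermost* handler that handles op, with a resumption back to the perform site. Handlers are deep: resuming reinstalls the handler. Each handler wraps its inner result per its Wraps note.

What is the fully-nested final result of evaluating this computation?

Working:
emit(63) @ H0 ⇒ out+=63
ask @ H2 ⇒ 6
H0 returns [63, 6]
H1 returns ([63, 6], ())
H2 returns ([63, 6], ())
H3 returns [([63, 6], ())]
= [([63, 6], ())]

Answer: [([63, 6], ())]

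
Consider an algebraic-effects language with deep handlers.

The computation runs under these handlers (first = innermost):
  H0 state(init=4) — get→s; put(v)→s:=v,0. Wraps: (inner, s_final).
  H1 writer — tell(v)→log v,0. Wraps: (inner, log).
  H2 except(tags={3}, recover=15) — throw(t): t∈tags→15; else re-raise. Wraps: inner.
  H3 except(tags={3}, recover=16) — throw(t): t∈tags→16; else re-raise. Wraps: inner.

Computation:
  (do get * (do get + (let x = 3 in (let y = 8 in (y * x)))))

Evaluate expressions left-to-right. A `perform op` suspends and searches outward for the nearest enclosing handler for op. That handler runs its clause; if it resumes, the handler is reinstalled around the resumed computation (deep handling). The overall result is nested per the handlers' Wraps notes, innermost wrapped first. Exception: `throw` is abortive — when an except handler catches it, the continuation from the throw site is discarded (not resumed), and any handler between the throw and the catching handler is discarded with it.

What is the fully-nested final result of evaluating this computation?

Answer: ((112, 4), ())

Step-by-step:
get @ H0 ⇒ 4
get @ H0 ⇒ 4
H0 returns (112, 4)
H1 returns ((112, 4), ())
H2 returns ((112, 4), ())
H3 returns ((112, 4), ())
= ((112, 4), ())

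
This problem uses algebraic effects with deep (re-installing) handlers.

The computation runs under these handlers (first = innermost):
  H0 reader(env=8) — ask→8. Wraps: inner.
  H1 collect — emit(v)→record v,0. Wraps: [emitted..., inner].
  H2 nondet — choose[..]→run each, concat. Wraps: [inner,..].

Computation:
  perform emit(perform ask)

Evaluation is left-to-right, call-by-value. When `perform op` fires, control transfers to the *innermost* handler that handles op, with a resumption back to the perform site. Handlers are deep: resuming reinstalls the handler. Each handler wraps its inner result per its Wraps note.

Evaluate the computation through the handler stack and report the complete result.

Answer: [[8, 0]]

Step-by-step:
ask @ H0 ⇒ 8
emit(8) @ H1 ⇒ out+=8
H0 returns 0
H1 returns [8, 0]
H2 returns [[8, 0]]
= [[8, 0]]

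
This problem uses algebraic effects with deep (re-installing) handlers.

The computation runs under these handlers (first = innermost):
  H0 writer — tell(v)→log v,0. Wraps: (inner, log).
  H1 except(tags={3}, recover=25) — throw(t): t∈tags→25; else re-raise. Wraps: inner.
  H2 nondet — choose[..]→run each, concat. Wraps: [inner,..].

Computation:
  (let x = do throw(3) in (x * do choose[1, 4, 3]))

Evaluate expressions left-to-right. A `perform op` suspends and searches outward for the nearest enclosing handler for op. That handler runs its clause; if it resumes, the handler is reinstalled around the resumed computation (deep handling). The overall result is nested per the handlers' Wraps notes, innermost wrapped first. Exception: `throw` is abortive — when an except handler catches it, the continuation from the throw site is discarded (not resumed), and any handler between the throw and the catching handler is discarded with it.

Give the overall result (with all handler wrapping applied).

Step-by-step:
throw(3) @ H1 caught ⇒ 25
H2 returns [25]
= [25]

Answer: [25]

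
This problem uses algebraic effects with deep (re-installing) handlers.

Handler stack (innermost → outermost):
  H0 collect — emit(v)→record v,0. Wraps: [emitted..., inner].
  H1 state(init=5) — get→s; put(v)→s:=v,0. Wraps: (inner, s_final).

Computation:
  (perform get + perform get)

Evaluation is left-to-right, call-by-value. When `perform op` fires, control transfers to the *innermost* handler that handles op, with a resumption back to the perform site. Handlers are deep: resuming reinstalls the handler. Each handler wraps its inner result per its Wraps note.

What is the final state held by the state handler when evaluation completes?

Step-by-step:
get @ H1 ⇒ 5
get @ H1 ⇒ 5
H0 returns [10]
H1 returns ([10], 5)
= ([10], 5)

Answer: 5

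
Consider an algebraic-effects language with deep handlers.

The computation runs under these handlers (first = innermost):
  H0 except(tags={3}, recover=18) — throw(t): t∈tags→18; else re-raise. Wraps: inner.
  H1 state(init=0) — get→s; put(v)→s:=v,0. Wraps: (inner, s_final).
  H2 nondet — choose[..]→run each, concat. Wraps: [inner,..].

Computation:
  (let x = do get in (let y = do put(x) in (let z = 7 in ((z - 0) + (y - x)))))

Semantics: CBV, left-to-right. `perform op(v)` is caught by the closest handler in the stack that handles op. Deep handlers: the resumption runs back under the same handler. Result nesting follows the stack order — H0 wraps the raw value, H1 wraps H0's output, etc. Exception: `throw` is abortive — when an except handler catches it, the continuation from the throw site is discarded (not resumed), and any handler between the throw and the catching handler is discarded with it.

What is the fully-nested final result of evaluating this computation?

Answer: [(7, 0)]

Working:
get @ H1 ⇒ 0
put(0) @ H1 ⇒ s:=0
H0 returns 7
H1 returns (7, 0)
H2 returns [(7, 0)]
= [(7, 0)]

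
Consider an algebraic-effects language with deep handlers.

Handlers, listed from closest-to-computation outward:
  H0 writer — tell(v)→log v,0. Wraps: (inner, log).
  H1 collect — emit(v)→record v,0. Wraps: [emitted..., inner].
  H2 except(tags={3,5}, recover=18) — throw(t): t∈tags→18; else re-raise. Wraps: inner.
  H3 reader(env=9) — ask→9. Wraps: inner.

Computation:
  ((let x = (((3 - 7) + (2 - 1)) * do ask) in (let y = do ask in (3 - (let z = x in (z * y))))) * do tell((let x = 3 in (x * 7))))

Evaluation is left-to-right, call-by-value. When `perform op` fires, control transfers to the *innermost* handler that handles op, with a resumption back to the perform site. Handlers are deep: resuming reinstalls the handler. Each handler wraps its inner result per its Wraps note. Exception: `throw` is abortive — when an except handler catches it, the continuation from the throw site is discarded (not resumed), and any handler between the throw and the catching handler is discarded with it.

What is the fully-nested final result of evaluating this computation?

Answer: [(0, (21))]

Working:
ask @ H3 ⇒ 9
ask @ H3 ⇒ 9
tell(21) @ H0 ⇒ log+=21
H0 returns (0, (21))
H1 returns [(0, (21))]
H2 returns [(0, (21))]
H3 returns [(0, (21))]
= [(0, (21))]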